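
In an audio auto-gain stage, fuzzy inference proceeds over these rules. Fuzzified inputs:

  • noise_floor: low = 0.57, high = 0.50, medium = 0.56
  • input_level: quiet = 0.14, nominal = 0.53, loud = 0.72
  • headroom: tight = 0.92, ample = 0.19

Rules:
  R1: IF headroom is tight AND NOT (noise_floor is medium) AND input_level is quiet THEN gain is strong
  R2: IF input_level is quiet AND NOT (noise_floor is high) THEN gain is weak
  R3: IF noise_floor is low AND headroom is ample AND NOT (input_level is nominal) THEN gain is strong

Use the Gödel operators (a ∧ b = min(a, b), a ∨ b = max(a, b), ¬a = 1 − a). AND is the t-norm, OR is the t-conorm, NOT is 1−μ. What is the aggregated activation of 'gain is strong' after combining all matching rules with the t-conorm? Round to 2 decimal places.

R1: tight=0.92, ¬medium=1−0.56=0.44, quiet=0.14; AND[min(a, b)] → w = 0.14
R2: quiet=0.14, ¬high=1−0.50=0.50; AND[min(a, b)] → w = 0.14
R3: low=0.57, ample=0.19, ¬nominal=1−0.53=0.47; AND[min(a, b)] → w = 0.19
Rules with consequent 'strong': {R1, R3} → strengths 0.14, 0.19
Aggregate via t-conorm [max(a, b)]: 0.19

0.19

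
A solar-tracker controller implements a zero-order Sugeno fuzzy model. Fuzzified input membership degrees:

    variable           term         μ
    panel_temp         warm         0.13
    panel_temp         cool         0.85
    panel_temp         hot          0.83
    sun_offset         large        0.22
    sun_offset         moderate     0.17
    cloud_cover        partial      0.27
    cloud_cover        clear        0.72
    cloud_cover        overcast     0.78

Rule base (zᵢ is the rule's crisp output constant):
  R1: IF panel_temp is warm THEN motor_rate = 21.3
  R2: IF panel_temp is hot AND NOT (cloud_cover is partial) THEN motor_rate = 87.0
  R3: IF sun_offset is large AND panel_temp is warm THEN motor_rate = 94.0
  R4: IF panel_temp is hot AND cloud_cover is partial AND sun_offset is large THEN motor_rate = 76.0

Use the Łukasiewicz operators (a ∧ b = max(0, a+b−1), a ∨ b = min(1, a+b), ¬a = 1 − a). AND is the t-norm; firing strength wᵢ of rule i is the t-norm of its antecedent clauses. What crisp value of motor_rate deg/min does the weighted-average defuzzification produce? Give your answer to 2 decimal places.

74.62

R1 (z=21.3): warm=0.13 → w = 0.13
R2 (z=87.0): hot=0.83, ¬partial=1−0.27=0.73; AND[max(0, a+b−1)] → w = 0.56
R3 (z=94.0): large=0.22, warm=0.13; AND[max(0, a+b−1)] → w = 0.00
R4 (z=76.0): hot=0.83, partial=0.27, large=0.22; AND[max(0, a+b−1)] → w = 0.00
Weighted average = (0.13·21.3 + 0.56·87.0 + 0.00·94.0 + 0.00·76.0) / (0.13 + 0.56 + 0.00 + 0.00)
  = 51.4890 / 0.6900 = 74.62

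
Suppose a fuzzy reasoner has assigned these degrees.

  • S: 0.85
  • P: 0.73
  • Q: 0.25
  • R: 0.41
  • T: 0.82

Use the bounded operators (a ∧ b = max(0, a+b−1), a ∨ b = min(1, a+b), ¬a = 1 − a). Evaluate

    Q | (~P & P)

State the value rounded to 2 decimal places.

0.25

~P = 1 − 0.73 = 0.27
~P & P = max(0, a+b−1) on (0.27, 0.73) = 0.00
Q | (~P & P) = min(1, a+b) on (0.25, 0.00) = 0.25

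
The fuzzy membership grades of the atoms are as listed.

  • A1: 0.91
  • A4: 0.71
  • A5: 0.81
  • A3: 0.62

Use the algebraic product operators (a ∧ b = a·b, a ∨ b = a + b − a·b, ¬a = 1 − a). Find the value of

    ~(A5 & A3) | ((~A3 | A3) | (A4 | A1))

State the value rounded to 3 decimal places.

A5 & A3 = a·b on (0.8100, 0.6200) = 0.5022
~(A5 & A3) = 1 − 0.5022 = 0.4978
~A3 = 1 − 0.6200 = 0.3800
~A3 | A3 = a + b − a·b on (0.3800, 0.6200) = 0.7644
A4 | A1 = a + b − a·b on (0.7100, 0.9100) = 0.9739
(~A3 | A3) | (A4 | A1) = a + b − a·b on (0.7644, 0.9739) = 0.9939
~(A5 & A3) | ((~A3 | A3) | (A4 | A1)) = a + b − a·b on (0.4978, 0.9939) = 0.9969

0.997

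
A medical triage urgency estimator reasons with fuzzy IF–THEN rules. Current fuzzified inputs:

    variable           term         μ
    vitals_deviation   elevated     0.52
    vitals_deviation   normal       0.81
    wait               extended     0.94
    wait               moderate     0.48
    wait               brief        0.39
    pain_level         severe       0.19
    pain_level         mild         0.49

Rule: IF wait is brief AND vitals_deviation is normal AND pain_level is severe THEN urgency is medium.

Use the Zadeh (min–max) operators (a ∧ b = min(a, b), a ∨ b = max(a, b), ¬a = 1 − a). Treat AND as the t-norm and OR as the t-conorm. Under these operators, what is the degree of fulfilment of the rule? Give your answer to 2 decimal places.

firing strength: brief=0.39, normal=0.81, severe=0.19; AND[min(a, b)] → w = 0.19

0.19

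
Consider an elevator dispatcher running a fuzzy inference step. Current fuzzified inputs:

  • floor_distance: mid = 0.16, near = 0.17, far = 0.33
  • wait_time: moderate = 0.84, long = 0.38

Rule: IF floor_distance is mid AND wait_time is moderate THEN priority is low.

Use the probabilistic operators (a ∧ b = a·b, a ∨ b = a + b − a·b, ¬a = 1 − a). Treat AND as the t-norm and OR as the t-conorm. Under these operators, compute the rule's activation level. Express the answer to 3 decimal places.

0.134

firing strength: mid=0.16, moderate=0.84; AND[a·b] → w = 0.1344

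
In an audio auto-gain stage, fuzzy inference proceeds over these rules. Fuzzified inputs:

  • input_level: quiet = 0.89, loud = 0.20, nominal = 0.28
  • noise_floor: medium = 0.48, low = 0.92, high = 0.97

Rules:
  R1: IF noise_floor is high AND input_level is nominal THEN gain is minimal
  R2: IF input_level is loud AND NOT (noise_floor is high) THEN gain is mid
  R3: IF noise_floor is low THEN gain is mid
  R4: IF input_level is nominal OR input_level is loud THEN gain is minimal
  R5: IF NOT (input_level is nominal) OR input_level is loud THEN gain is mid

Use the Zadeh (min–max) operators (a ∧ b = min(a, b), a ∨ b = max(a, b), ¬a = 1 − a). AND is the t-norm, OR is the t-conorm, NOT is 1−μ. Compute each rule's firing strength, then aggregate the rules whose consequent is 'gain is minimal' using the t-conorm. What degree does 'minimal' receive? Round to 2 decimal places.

R1: high=0.97, nominal=0.28; AND[min(a, b)] → w = 0.28
R2: loud=0.20, ¬high=1−0.97=0.03; AND[min(a, b)] → w = 0.03
R3: low=0.92 → w = 0.92
R4: nominal=0.28, loud=0.20; OR[max(a, b)] → w = 0.28
R5: ¬nominal=1−0.28=0.72, loud=0.20; OR[max(a, b)] → w = 0.72
Rules with consequent 'minimal': {R1, R4} → strengths 0.28, 0.28
Aggregate via t-conorm [max(a, b)]: 0.28

0.28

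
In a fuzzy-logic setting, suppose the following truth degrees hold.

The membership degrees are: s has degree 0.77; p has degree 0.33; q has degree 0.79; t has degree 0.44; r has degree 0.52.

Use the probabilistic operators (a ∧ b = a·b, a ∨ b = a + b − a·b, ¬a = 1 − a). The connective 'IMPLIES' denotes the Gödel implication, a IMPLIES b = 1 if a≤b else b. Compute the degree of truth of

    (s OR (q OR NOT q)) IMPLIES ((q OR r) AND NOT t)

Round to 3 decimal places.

NOT q = 1 − 0.7900 = 0.2100
q OR NOT q = a + b − a·b on (0.7900, 0.2100) = 0.8341
s OR (q OR NOT q) = a + b − a·b on (0.7700, 0.8341) = 0.9618
q OR r = a + b − a·b on (0.7900, 0.5200) = 0.8992
NOT t = 1 − 0.4400 = 0.5600
(q OR r) AND NOT t = a·b on (0.8992, 0.5600) = 0.5036
(s OR (q OR NOT q)) IMPLIES ((q OR r) AND NOT t)  [Gödel: 1 if a≤b else b] with a=0.9618, b=0.5036 → 0.5036

0.504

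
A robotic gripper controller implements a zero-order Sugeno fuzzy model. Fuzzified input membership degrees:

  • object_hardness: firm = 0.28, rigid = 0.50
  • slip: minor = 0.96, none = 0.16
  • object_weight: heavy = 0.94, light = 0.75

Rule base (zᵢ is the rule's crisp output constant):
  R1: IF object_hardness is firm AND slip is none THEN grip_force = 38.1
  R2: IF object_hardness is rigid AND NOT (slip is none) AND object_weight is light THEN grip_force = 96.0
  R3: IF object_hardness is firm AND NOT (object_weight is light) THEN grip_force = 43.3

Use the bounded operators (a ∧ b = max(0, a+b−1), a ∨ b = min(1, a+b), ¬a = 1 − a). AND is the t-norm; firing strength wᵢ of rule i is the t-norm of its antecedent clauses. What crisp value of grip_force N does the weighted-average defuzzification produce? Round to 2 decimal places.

R1 (z=38.1): firm=0.28, none=0.16; AND[max(0, a+b−1)] → w = 0.00
R2 (z=96.0): rigid=0.50, ¬none=1−0.16=0.84, light=0.75; AND[max(0, a+b−1)] → w = 0.09
R3 (z=43.3): firm=0.28, ¬light=1−0.75=0.25; AND[max(0, a+b−1)] → w = 0.00
Weighted average = (0.00·38.1 + 0.09·96.0 + 0.00·43.3) / (0.00 + 0.09 + 0.00)
  = 8.6400 / 0.0900 = 96.00

96.00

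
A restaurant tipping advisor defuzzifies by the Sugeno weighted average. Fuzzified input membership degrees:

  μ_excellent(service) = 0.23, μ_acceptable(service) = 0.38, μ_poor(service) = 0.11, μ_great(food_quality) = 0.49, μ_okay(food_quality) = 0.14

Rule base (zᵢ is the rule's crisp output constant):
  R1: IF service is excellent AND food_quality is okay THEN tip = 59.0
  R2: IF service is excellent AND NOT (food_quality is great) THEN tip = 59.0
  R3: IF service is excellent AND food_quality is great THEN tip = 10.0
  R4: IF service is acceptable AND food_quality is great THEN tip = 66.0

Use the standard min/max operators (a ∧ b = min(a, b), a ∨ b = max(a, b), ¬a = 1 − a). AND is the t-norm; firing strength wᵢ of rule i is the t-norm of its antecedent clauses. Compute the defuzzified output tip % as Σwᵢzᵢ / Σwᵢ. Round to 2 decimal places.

50.21

R1 (z=59.0): excellent=0.23, okay=0.14; AND[min(a, b)] → w = 0.14
R2 (z=59.0): excellent=0.23, ¬great=1−0.49=0.51; AND[min(a, b)] → w = 0.23
R3 (z=10.0): excellent=0.23, great=0.49; AND[min(a, b)] → w = 0.23
R4 (z=66.0): acceptable=0.38, great=0.49; AND[min(a, b)] → w = 0.38
Weighted average = (0.14·59.0 + 0.23·59.0 + 0.23·10.0 + 0.38·66.0) / (0.14 + 0.23 + 0.23 + 0.38)
  = 49.2100 / 0.9800 = 50.21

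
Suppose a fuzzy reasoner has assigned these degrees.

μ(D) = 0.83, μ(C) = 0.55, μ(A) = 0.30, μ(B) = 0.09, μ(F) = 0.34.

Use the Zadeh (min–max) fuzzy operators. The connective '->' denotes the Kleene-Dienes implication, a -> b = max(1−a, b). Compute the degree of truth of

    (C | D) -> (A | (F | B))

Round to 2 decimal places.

0.34

C | D = max(a, b) on (0.55, 0.83) = 0.83
F | B = max(a, b) on (0.34, 0.09) = 0.34
A | (F | B) = max(a, b) on (0.30, 0.34) = 0.34
(C | D) -> (A | (F | B))  [Kleene-Dienes: max(1−a, b)] with a=0.83, b=0.34 → 0.34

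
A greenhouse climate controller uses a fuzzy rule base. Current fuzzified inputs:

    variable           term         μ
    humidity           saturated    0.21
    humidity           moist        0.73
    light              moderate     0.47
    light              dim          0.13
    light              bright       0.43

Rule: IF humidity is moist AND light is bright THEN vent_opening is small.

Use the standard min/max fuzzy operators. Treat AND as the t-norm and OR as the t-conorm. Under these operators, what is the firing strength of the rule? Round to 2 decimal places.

0.43

firing strength: moist=0.73, bright=0.43; AND[min(a, b)] → w = 0.43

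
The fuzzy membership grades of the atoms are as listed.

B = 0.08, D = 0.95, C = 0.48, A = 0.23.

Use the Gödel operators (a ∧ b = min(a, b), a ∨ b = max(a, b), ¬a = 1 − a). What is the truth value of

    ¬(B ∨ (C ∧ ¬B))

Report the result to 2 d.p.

0.52

¬B = 1 − 0.08 = 0.92
C ∧ ¬B = min(a, b) on (0.48, 0.92) = 0.48
B ∨ (C ∧ ¬B) = max(a, b) on (0.08, 0.48) = 0.48
¬(B ∨ (C ∧ ¬B)) = 1 − 0.48 = 0.52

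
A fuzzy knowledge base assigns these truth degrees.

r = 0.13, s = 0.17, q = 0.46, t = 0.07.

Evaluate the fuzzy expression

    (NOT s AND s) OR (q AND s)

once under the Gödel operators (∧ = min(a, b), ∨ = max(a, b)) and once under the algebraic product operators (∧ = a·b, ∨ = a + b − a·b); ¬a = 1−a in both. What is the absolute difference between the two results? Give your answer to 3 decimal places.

0.038

Under Gödel:
  NOT s = 1 − 0.17 = 0.83
  NOT s AND s = min(a, b) on (0.83, 0.17) = 0.17
  q AND s = min(a, b) on (0.46, 0.17) = 0.17
  (NOT s AND s) OR (q AND s) = max(a, b) on (0.17, 0.17) = 0.17
  → value = 0.1700
Under algebraic product:
  NOT s = 1 − 0.1700 = 0.8300
  NOT s AND s = a·b on (0.8300, 0.1700) = 0.1411
  q AND s = a·b on (0.4600, 0.1700) = 0.0782
  (NOT s AND s) OR (q AND s) = a + b − a·b on (0.1411, 0.0782) = 0.2083
  → value = 0.2083
|0.1700 − 0.2083| = 0.038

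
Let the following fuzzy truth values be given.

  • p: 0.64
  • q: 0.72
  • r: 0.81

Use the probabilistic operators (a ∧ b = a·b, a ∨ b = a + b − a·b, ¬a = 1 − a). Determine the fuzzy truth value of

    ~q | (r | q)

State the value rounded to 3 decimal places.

~q = 1 − 0.7200 = 0.2800
r | q = a + b − a·b on (0.8100, 0.7200) = 0.9468
~q | (r | q) = a + b − a·b on (0.2800, 0.9468) = 0.9617

0.962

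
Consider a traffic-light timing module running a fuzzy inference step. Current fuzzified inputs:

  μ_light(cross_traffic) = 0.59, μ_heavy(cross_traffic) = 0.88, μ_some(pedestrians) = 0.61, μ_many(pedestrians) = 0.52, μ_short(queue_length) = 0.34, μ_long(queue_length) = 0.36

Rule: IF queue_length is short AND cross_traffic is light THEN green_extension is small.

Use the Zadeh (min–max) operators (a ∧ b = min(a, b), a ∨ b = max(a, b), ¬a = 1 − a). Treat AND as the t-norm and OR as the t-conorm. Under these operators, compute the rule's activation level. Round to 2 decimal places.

0.34

firing strength: short=0.34, light=0.59; AND[min(a, b)] → w = 0.34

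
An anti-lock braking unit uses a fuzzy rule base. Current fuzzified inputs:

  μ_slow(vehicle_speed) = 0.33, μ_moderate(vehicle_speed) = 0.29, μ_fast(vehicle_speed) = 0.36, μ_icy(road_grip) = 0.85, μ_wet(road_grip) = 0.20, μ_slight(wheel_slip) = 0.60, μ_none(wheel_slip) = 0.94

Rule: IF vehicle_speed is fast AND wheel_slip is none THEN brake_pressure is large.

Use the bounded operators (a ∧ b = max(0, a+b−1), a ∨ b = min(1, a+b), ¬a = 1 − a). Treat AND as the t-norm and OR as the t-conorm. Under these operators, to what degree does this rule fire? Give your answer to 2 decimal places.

firing strength: fast=0.36, none=0.94; AND[max(0, a+b−1)] → w = 0.30

0.30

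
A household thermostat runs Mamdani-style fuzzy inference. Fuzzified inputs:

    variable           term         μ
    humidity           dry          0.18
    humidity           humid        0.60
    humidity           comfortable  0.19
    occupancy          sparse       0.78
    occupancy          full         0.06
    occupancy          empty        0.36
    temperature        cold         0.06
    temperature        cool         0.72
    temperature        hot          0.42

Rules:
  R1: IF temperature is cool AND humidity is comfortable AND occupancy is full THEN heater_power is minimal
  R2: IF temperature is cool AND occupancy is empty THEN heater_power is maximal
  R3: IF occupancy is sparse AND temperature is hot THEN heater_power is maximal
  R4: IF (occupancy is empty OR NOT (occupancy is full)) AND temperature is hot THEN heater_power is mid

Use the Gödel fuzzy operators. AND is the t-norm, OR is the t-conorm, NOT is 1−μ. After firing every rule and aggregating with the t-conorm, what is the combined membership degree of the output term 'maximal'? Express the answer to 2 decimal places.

0.42

R1: cool=0.72, comfortable=0.19, full=0.06; AND[min(a, b)] → w = 0.06
R2: cool=0.72, empty=0.36; AND[min(a, b)] → w = 0.36
R3: sparse=0.78, hot=0.42; AND[min(a, b)] → w = 0.42
R4: (empty=0.36 OR ¬full=1−0.06=0.94) = 0.94; AND[min(a, b)] with hot=0.42 → w = 0.42
Rules with consequent 'maximal': {R2, R3} → strengths 0.36, 0.42
Aggregate via t-conorm [max(a, b)]: 0.42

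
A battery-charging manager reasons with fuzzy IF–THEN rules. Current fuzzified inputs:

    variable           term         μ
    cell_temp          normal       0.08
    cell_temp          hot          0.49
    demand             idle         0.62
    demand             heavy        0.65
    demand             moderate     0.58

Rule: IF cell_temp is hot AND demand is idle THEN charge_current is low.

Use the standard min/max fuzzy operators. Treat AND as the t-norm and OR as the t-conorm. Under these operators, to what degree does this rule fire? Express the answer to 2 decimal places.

firing strength: hot=0.49, idle=0.62; AND[min(a, b)] → w = 0.49

0.49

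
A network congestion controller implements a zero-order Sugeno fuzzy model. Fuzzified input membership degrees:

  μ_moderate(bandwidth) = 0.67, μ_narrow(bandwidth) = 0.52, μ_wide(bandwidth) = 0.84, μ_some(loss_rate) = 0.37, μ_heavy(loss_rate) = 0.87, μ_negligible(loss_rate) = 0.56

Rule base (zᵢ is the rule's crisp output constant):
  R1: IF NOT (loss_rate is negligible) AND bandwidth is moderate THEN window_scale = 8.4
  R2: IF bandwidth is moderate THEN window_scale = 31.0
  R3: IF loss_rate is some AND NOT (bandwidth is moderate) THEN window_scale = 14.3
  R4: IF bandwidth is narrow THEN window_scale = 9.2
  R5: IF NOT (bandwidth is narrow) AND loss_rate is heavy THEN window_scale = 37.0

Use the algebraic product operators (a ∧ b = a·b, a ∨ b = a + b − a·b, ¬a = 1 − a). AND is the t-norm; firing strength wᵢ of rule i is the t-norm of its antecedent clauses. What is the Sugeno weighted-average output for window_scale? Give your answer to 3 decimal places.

R1 (z=8.4): ¬negligible=1−0.56=0.44, moderate=0.67; AND[a·b] → w = 0.2948
R2 (z=31.0): moderate=0.67 → w = 0.6700
R3 (z=14.3): some=0.37, ¬moderate=1−0.67=0.33; AND[a·b] → w = 0.1221
R4 (z=9.2): narrow=0.52 → w = 0.5200
R5 (z=37.0): ¬narrow=1−0.52=0.48, heavy=0.87; AND[a·b] → w = 0.4176
Weighted average = (0.2948·8.4 + 0.6700·31.0 + 0.1221·14.3 + 0.5200·9.2 + 0.4176·37.0) / (0.2948 + 0.6700 + 0.1221 + 0.5200 + 0.4176)
  = 45.2276 / 2.0245 = 22.340

22.340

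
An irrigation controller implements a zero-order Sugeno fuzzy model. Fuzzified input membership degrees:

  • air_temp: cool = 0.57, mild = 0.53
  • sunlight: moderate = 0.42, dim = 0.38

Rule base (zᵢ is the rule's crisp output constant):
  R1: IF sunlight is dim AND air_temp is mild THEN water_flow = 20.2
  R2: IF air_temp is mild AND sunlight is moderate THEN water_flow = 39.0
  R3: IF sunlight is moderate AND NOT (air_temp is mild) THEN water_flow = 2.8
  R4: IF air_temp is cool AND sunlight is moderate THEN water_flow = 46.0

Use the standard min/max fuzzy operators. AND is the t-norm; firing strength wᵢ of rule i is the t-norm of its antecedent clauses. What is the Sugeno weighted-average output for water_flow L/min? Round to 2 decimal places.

27.17

R1 (z=20.2): dim=0.38, mild=0.53; AND[min(a, b)] → w = 0.38
R2 (z=39.0): mild=0.53, moderate=0.42; AND[min(a, b)] → w = 0.42
R3 (z=2.8): moderate=0.42, ¬mild=1−0.53=0.47; AND[min(a, b)] → w = 0.42
R4 (z=46.0): cool=0.57, moderate=0.42; AND[min(a, b)] → w = 0.42
Weighted average = (0.38·20.2 + 0.42·39.0 + 0.42·2.8 + 0.42·46.0) / (0.38 + 0.42 + 0.42 + 0.42)
  = 44.5520 / 1.6400 = 27.17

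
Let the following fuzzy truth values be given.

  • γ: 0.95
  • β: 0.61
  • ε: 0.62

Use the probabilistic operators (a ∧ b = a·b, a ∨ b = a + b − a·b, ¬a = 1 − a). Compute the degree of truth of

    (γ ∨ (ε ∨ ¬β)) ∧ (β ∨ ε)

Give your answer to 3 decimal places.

0.842

¬β = 1 − 0.6100 = 0.3900
ε ∨ ¬β = a + b − a·b on (0.6200, 0.3900) = 0.7682
γ ∨ (ε ∨ ¬β) = a + b − a·b on (0.9500, 0.7682) = 0.9884
β ∨ ε = a + b − a·b on (0.6100, 0.6200) = 0.8518
(γ ∨ (ε ∨ ¬β)) ∧ (β ∨ ε) = a·b on (0.9884, 0.8518) = 0.8419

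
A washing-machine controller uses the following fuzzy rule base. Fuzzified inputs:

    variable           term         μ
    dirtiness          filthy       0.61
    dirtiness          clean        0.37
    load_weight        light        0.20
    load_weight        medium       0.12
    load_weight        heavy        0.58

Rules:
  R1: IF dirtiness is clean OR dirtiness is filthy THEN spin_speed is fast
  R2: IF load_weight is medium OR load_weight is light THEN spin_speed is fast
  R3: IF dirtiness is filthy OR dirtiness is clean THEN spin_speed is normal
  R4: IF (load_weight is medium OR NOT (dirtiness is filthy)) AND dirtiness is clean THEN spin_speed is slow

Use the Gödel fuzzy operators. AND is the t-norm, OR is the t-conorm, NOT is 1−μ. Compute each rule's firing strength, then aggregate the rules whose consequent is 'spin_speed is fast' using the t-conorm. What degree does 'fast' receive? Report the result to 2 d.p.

0.61

R1: clean=0.37, filthy=0.61; OR[max(a, b)] → w = 0.61
R2: medium=0.12, light=0.20; OR[max(a, b)] → w = 0.20
R3: filthy=0.61, clean=0.37; OR[max(a, b)] → w = 0.61
R4: (medium=0.12 OR ¬filthy=1−0.61=0.39) = 0.39; AND[min(a, b)] with clean=0.37 → w = 0.37
Rules with consequent 'fast': {R1, R2} → strengths 0.61, 0.20
Aggregate via t-conorm [max(a, b)]: 0.61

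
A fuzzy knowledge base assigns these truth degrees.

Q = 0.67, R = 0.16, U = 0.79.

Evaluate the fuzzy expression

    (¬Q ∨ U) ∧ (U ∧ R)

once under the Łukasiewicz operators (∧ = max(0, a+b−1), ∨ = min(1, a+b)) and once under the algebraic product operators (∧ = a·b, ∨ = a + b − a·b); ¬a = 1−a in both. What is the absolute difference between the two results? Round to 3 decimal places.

Under Łukasiewicz:
  ¬Q = 1 − 0.67 = 0.33
  ¬Q ∨ U = min(1, a+b) on (0.33, 0.79) = 1.00
  U ∧ R = max(0, a+b−1) on (0.79, 0.16) = 0.00
  (¬Q ∨ U) ∧ (U ∧ R) = max(0, a+b−1) on (1.00, 0.00) = 0.00
  → value = 0.0000
Under algebraic product:
  ¬Q = 1 − 0.6700 = 0.3300
  ¬Q ∨ U = a + b − a·b on (0.3300, 0.7900) = 0.8593
  U ∧ R = a·b on (0.7900, 0.1600) = 0.1264
  (¬Q ∨ U) ∧ (U ∧ R) = a·b on (0.8593, 0.1264) = 0.1086
  → value = 0.1086
|0.0000 − 0.1086| = 0.109

0.109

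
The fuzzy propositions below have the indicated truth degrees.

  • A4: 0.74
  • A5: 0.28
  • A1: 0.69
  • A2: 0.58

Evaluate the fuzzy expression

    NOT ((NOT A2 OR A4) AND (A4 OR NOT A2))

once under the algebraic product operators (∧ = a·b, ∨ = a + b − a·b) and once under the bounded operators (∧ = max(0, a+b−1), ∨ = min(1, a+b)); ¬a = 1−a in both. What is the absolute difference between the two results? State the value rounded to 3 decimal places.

Under algebraic product:
  NOT A2 = 1 − 0.5800 = 0.4200
  NOT A2 OR A4 = a + b − a·b on (0.4200, 0.7400) = 0.8492
  NOT A2 = 1 − 0.5800 = 0.4200
  A4 OR NOT A2 = a + b − a·b on (0.7400, 0.4200) = 0.8492
  (NOT A2 OR A4) AND (A4 OR NOT A2) = a·b on (0.8492, 0.8492) = 0.7211
  NOT ((NOT A2 OR A4) AND (A4 OR NOT A2)) = 1 − 0.7211 = 0.2789
  → value = 0.2789
Under bounded:
  NOT A2 = 1 − 0.58 = 0.42
  NOT A2 OR A4 = min(1, a+b) on (0.42, 0.74) = 1.00
  NOT A2 = 1 − 0.58 = 0.42
  A4 OR NOT A2 = min(1, a+b) on (0.74, 0.42) = 1.00
  (NOT A2 OR A4) AND (A4 OR NOT A2) = max(0, a+b−1) on (1.00, 1.00) = 1.00
  NOT ((NOT A2 OR A4) AND (A4 OR NOT A2)) = 1 − 1.00 = 0.00
  → value = 0.0000
|0.2789 − 0.0000| = 0.279

0.279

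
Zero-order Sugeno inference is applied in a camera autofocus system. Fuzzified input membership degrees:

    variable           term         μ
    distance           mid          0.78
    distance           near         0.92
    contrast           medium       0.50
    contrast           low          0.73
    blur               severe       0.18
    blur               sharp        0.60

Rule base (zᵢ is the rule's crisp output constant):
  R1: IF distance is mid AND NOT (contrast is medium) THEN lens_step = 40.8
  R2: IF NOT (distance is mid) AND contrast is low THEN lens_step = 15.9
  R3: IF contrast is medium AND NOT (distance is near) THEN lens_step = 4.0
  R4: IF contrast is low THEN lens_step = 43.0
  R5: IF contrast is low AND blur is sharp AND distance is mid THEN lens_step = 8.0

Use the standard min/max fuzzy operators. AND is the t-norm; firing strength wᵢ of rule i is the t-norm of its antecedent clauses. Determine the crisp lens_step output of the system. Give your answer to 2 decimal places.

R1 (z=40.8): mid=0.78, ¬medium=1−0.50=0.50; AND[min(a, b)] → w = 0.50
R2 (z=15.9): ¬mid=1−0.78=0.22, low=0.73; AND[min(a, b)] → w = 0.22
R3 (z=4.0): medium=0.50, ¬near=1−0.92=0.08; AND[min(a, b)] → w = 0.08
R4 (z=43.0): low=0.73 → w = 0.73
R5 (z=8.0): low=0.73, sharp=0.60, mid=0.78; AND[min(a, b)] → w = 0.60
Weighted average = (0.50·40.8 + 0.22·15.9 + 0.08·4.0 + 0.73·43.0 + 0.60·8.0) / (0.50 + 0.22 + 0.08 + 0.73 + 0.60)
  = 60.4080 / 2.1300 = 28.36

28.36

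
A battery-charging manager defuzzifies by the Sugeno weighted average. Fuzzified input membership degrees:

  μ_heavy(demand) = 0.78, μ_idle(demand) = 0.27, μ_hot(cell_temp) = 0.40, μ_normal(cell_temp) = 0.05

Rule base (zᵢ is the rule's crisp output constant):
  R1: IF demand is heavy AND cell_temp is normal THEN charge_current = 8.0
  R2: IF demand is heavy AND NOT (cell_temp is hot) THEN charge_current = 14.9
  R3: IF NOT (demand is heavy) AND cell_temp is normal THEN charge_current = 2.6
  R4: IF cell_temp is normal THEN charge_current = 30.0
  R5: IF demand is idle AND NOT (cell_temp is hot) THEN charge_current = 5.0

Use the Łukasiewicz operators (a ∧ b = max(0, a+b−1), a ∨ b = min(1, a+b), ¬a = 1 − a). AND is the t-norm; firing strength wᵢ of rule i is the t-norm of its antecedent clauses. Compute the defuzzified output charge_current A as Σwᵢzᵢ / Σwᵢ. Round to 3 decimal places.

16.656

R1 (z=8.0): heavy=0.78, normal=0.05; AND[max(0, a+b−1)] → w = 0.00
R2 (z=14.9): heavy=0.78, ¬hot=1−0.40=0.60; AND[max(0, a+b−1)] → w = 0.38
R3 (z=2.6): ¬heavy=1−0.78=0.22, normal=0.05; AND[max(0, a+b−1)] → w = 0.00
R4 (z=30.0): normal=0.05 → w = 0.05
R5 (z=5.0): idle=0.27, ¬hot=1−0.40=0.60; AND[max(0, a+b−1)] → w = 0.00
Weighted average = (0.00·8.0 + 0.38·14.9 + 0.00·2.6 + 0.05·30.0 + 0.00·5.0) / (0.00 + 0.38 + 0.00 + 0.05 + 0.00)
  = 7.1620 / 0.4300 = 16.656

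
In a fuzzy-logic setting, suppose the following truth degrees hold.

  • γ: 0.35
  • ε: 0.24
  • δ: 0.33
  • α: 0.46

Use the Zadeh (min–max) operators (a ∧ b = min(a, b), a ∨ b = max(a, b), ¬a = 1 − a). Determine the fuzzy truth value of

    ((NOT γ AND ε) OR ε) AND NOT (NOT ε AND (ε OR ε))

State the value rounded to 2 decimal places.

0.24

NOT γ = 1 − 0.35 = 0.65
NOT γ AND ε = min(a, b) on (0.65, 0.24) = 0.24
(NOT γ AND ε) OR ε = max(a, b) on (0.24, 0.24) = 0.24
NOT ε = 1 − 0.24 = 0.76
ε OR ε = max(a, b) on (0.24, 0.24) = 0.24
NOT ε AND (ε OR ε) = min(a, b) on (0.76, 0.24) = 0.24
NOT (NOT ε AND (ε OR ε)) = 1 − 0.24 = 0.76
((NOT γ AND ε) OR ε) AND NOT (NOT ε AND (ε OR ε)) = min(a, b) on (0.24, 0.76) = 0.24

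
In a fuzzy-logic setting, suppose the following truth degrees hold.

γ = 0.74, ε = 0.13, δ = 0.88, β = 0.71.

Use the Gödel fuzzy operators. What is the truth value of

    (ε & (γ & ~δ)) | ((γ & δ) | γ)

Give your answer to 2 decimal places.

0.74

~δ = 1 − 0.88 = 0.12
γ & ~δ = min(a, b) on (0.74, 0.12) = 0.12
ε & (γ & ~δ) = min(a, b) on (0.13, 0.12) = 0.12
γ & δ = min(a, b) on (0.74, 0.88) = 0.74
(γ & δ) | γ = max(a, b) on (0.74, 0.74) = 0.74
(ε & (γ & ~δ)) | ((γ & δ) | γ) = max(a, b) on (0.12, 0.74) = 0.74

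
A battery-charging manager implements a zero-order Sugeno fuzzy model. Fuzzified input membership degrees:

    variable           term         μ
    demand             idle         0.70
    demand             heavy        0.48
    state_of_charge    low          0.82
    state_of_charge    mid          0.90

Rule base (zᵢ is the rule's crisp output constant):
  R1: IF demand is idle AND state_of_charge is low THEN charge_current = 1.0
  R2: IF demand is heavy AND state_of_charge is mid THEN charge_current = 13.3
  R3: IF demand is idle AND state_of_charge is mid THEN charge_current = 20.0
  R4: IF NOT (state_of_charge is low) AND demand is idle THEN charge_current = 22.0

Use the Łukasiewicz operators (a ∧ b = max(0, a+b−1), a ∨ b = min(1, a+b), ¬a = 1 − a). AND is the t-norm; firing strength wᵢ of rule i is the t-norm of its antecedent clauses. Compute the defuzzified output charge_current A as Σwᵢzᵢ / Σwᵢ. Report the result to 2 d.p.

11.72

R1 (z=1.0): idle=0.70, low=0.82; AND[max(0, a+b−1)] → w = 0.52
R2 (z=13.3): heavy=0.48, mid=0.90; AND[max(0, a+b−1)] → w = 0.38
R3 (z=20.0): idle=0.70, mid=0.90; AND[max(0, a+b−1)] → w = 0.60
R4 (z=22.0): ¬low=1−0.82=0.18, idle=0.70; AND[max(0, a+b−1)] → w = 0.00
Weighted average = (0.52·1.0 + 0.38·13.3 + 0.60·20.0 + 0.00·22.0) / (0.52 + 0.38 + 0.60 + 0.00)
  = 17.5740 / 1.5000 = 11.72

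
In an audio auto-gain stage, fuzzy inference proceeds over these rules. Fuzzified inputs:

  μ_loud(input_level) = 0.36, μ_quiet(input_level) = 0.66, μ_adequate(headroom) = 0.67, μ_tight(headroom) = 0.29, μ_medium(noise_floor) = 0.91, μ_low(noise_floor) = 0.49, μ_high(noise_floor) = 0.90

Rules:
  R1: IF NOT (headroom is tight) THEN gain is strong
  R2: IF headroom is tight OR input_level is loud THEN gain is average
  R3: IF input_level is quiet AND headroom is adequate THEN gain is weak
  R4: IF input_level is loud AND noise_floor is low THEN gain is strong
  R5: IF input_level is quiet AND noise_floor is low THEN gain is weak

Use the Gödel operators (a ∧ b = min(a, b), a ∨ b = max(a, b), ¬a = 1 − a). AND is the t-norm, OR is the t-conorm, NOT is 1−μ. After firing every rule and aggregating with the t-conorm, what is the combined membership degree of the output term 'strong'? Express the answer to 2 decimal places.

0.71

R1: ¬tight=1−0.29=0.71 → w = 0.71
R2: tight=0.29, loud=0.36; OR[max(a, b)] → w = 0.36
R3: quiet=0.66, adequate=0.67; AND[min(a, b)] → w = 0.66
R4: loud=0.36, low=0.49; AND[min(a, b)] → w = 0.36
R5: quiet=0.66, low=0.49; AND[min(a, b)] → w = 0.49
Rules with consequent 'strong': {R1, R4} → strengths 0.71, 0.36
Aggregate via t-conorm [max(a, b)]: 0.71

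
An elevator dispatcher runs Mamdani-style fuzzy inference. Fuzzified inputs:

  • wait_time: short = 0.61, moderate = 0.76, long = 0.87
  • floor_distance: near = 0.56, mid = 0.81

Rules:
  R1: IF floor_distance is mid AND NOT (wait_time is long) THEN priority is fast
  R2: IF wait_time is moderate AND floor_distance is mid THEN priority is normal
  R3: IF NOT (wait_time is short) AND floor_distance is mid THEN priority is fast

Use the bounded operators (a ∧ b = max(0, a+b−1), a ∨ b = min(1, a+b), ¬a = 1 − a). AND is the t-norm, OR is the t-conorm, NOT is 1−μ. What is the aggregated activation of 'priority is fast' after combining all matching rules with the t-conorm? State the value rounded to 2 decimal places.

R1: mid=0.81, ¬long=1−0.87=0.13; AND[max(0, a+b−1)] → w = 0.00
R2: moderate=0.76, mid=0.81; AND[max(0, a+b−1)] → w = 0.57
R3: ¬short=1−0.61=0.39, mid=0.81; AND[max(0, a+b−1)] → w = 0.20
Rules with consequent 'fast': {R1, R3} → strengths 0.00, 0.20
Aggregate via t-conorm [min(1, a+b)]: 0.20

0.20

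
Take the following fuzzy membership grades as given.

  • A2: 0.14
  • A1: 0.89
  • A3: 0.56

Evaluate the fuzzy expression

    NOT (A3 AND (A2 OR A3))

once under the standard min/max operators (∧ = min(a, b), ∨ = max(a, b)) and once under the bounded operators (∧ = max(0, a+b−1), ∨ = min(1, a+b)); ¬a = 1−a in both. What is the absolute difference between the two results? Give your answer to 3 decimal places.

Under standard min/max:
  A2 OR A3 = max(a, b) on (0.14, 0.56) = 0.56
  A3 AND (A2 OR A3) = min(a, b) on (0.56, 0.56) = 0.56
  NOT (A3 AND (A2 OR A3)) = 1 − 0.56 = 0.44
  → value = 0.4400
Under bounded:
  A2 OR A3 = min(1, a+b) on (0.14, 0.56) = 0.70
  A3 AND (A2 OR A3) = max(0, a+b−1) on (0.56, 0.70) = 0.26
  NOT (A3 AND (A2 OR A3)) = 1 − 0.26 = 0.74
  → value = 0.7400
|0.4400 − 0.7400| = 0.300

0.300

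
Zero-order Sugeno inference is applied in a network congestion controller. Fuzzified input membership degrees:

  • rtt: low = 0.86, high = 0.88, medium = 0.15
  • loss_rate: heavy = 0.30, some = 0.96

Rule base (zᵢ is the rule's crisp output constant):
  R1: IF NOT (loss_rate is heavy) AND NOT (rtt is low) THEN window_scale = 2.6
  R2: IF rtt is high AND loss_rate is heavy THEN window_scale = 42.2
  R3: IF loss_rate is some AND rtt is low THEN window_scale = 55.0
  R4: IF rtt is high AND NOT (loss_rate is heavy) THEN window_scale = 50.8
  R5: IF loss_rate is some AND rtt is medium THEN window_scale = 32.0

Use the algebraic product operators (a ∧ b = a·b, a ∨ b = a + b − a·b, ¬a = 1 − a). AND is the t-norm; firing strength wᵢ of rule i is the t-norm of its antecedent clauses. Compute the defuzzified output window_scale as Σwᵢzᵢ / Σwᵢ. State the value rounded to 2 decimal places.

R1 (z=2.6): ¬heavy=1−0.30=0.70, ¬low=1−0.86=0.14; AND[a·b] → w = 0.0980
R2 (z=42.2): high=0.88, heavy=0.30; AND[a·b] → w = 0.2640
R3 (z=55.0): some=0.96, low=0.86; AND[a·b] → w = 0.8256
R4 (z=50.8): high=0.88, ¬heavy=1−0.30=0.70; AND[a·b] → w = 0.6160
R5 (z=32.0): some=0.96, medium=0.15; AND[a·b] → w = 0.1440
Weighted average = (0.0980·2.6 + 0.2640·42.2 + 0.8256·55.0 + 0.6160·50.8 + 0.1440·32.0) / (0.0980 + 0.2640 + 0.8256 + 0.6160 + 0.1440)
  = 92.7044 / 1.9476 = 47.60

47.60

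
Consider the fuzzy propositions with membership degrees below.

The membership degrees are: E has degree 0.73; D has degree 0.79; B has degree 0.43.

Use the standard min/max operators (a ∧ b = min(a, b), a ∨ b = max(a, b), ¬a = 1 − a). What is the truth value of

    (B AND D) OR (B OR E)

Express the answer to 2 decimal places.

B AND D = min(a, b) on (0.43, 0.79) = 0.43
B OR E = max(a, b) on (0.43, 0.73) = 0.73
(B AND D) OR (B OR E) = max(a, b) on (0.43, 0.73) = 0.73

0.73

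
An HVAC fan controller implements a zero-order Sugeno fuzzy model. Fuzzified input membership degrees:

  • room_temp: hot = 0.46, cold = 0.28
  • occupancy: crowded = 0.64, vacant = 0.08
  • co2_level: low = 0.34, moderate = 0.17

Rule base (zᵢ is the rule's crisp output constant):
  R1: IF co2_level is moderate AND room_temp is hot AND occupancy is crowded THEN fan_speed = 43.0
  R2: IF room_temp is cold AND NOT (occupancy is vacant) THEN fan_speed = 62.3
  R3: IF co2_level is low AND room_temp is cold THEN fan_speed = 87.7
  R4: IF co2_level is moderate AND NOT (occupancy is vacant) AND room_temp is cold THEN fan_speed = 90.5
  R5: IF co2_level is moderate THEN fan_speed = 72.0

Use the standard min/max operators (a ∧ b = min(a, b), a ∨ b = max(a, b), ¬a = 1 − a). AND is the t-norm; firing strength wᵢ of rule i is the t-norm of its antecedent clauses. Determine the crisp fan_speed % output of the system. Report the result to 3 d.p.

R1 (z=43.0): moderate=0.17, hot=0.46, crowded=0.64; AND[min(a, b)] → w = 0.17
R2 (z=62.3): cold=0.28, ¬vacant=1−0.08=0.92; AND[min(a, b)] → w = 0.28
R3 (z=87.7): low=0.34, cold=0.28; AND[min(a, b)] → w = 0.28
R4 (z=90.5): moderate=0.17, ¬vacant=1−0.08=0.92, cold=0.28; AND[min(a, b)] → w = 0.17
R5 (z=72.0): moderate=0.17 → w = 0.17
Weighted average = (0.17·43.0 + 0.28·62.3 + 0.28·87.7 + 0.17·90.5 + 0.17·72.0) / (0.17 + 0.28 + 0.28 + 0.17 + 0.17)
  = 76.9350 / 1.0700 = 71.902

71.902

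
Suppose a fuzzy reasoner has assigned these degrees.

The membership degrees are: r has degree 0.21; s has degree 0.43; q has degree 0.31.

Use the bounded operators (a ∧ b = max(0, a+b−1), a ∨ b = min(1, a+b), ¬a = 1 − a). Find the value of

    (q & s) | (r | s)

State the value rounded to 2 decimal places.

q & s = max(0, a+b−1) on (0.31, 0.43) = 0.00
r | s = min(1, a+b) on (0.21, 0.43) = 0.64
(q & s) | (r | s) = min(1, a+b) on (0.00, 0.64) = 0.64

0.64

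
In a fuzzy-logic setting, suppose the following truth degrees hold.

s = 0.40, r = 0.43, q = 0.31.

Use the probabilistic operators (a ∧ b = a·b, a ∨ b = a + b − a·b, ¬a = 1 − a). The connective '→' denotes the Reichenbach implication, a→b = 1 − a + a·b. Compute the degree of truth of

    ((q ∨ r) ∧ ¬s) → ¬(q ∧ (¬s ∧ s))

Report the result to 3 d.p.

0.973

q ∨ r = a + b − a·b on (0.3100, 0.4300) = 0.6067
¬s = 1 − 0.4000 = 0.6000
(q ∨ r) ∧ ¬s = a·b on (0.6067, 0.6000) = 0.3640
¬s = 1 − 0.4000 = 0.6000
¬s ∧ s = a·b on (0.6000, 0.4000) = 0.2400
q ∧ (¬s ∧ s) = a·b on (0.3100, 0.2400) = 0.0744
¬(q ∧ (¬s ∧ s)) = 1 − 0.0744 = 0.9256
((q ∨ r) ∧ ¬s) → ¬(q ∧ (¬s ∧ s))  [Reichenbach: 1 − a + a·b] with a=0.3640, b=0.9256 → 0.9729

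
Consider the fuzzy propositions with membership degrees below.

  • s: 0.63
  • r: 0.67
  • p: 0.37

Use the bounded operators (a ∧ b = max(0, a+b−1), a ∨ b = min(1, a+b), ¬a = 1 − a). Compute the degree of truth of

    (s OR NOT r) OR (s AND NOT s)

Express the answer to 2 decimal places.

0.96

NOT r = 1 − 0.67 = 0.33
s OR NOT r = min(1, a+b) on (0.63, 0.33) = 0.96
NOT s = 1 − 0.63 = 0.37
s AND NOT s = max(0, a+b−1) on (0.63, 0.37) = 0.00
(s OR NOT r) OR (s AND NOT s) = min(1, a+b) on (0.96, 0.00) = 0.96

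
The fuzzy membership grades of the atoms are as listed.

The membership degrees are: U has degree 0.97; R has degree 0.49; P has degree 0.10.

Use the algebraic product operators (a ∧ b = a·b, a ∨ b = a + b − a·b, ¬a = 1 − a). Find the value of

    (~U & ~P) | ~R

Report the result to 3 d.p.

0.523

~U = 1 − 0.9700 = 0.0300
~P = 1 − 0.1000 = 0.9000
~U & ~P = a·b on (0.0300, 0.9000) = 0.0270
~R = 1 − 0.4900 = 0.5100
(~U & ~P) | ~R = a + b − a·b on (0.0270, 0.5100) = 0.5232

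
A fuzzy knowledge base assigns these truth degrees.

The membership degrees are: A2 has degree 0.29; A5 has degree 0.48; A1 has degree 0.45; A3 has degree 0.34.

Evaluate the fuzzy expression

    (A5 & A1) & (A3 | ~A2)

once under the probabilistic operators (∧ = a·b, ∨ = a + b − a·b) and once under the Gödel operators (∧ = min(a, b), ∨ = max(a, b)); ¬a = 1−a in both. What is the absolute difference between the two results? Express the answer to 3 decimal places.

0.275

Under probabilistic:
  A5 & A1 = a·b on (0.4800, 0.4500) = 0.2160
  ~A2 = 1 − 0.2900 = 0.7100
  A3 | ~A2 = a + b − a·b on (0.3400, 0.7100) = 0.8086
  (A5 & A1) & (A3 | ~A2) = a·b on (0.2160, 0.8086) = 0.1747
  → value = 0.1747
Under Gödel:
  A5 & A1 = min(a, b) on (0.48, 0.45) = 0.45
  ~A2 = 1 − 0.29 = 0.71
  A3 | ~A2 = max(a, b) on (0.34, 0.71) = 0.71
  (A5 & A1) & (A3 | ~A2) = min(a, b) on (0.45, 0.71) = 0.45
  → value = 0.4500
|0.1747 − 0.4500| = 0.275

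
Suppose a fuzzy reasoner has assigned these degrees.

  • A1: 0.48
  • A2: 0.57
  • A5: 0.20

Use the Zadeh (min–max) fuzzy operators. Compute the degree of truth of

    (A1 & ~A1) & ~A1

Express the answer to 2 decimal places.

~A1 = 1 − 0.48 = 0.52
A1 & ~A1 = min(a, b) on (0.48, 0.52) = 0.48
~A1 = 1 − 0.48 = 0.52
(A1 & ~A1) & ~A1 = min(a, b) on (0.48, 0.52) = 0.48

0.48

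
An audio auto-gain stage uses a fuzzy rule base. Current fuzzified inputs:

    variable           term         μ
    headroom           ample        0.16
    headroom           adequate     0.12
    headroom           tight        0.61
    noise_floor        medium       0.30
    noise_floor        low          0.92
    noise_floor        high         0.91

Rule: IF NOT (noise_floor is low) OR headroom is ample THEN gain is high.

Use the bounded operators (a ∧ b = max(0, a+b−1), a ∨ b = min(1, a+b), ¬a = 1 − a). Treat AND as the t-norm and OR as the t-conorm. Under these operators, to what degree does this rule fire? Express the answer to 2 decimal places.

0.24

firing strength: ¬low=1−0.92=0.08, ample=0.16; OR[min(1, a+b)] → w = 0.24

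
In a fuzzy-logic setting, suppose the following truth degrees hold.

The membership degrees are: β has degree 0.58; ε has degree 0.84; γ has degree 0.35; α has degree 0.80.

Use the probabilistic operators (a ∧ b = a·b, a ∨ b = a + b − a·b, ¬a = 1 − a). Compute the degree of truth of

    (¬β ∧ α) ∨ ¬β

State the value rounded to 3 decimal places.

0.615

¬β = 1 − 0.5800 = 0.4200
¬β ∧ α = a·b on (0.4200, 0.8000) = 0.3360
¬β = 1 − 0.5800 = 0.4200
(¬β ∧ α) ∨ ¬β = a + b − a·b on (0.3360, 0.4200) = 0.6149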